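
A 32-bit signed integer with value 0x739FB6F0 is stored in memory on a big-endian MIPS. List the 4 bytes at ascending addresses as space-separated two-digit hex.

Split into bytes (most-significant first): 73 9F B6 F0.
Big-endian stores the most-significant byte at the lowest address.
So the memory order matches the most-significant-first order: 73 9F B6 F0.

73 9F B6 F0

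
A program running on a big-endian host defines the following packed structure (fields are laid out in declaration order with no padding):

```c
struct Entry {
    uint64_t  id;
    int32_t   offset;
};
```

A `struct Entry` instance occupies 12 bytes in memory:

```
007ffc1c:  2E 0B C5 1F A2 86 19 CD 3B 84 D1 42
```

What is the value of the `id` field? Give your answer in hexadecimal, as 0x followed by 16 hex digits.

0x2E0BC51FA28619CD

`id` is the first field, at byte offset 0, occupying 8 bytes.
Bytes at offsets 0..7: 2E 0B C5 1F A2 86 19 CD.
Big-endian: lowest address holds the most-significant byte.
The bytes are already most-significant first: 0x2E0BC51FA28619CD.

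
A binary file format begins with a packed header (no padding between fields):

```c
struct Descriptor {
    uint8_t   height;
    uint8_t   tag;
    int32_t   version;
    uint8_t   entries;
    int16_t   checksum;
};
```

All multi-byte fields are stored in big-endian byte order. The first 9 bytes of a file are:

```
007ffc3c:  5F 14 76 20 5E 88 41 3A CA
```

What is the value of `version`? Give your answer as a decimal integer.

`version` follows `height` (1 B), `tag` (1 B), so it starts at offset 1 + 1 = 2 and occupies 4 bytes.
Bytes at offsets 2..5: 76 20 5E 88.
In big-endian order the high byte comes first in memory.
The bytes are already most-significant first: 0x76205E88.
0x76205E88 = 1981832840.

1981832840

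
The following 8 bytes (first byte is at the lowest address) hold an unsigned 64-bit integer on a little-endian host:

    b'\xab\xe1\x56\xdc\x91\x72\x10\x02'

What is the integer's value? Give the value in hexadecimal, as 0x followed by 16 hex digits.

In little-endian order the low byte comes first in memory.
Reassemble most-significant byte first: 02 10 72 91 DC 56 E1 AB → 0x02107291DC56E1AB.

0x02107291DC56E1AB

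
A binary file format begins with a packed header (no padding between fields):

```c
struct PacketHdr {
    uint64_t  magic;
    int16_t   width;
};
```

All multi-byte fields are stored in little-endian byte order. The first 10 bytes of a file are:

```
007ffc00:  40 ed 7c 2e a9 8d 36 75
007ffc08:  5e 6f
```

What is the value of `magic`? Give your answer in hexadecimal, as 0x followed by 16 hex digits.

`magic` is the first field, at byte offset 0, occupying 8 bytes.
Bytes at offsets 0..7: 40 ED 7C 2E A9 8D 36 75.
Little-endian stores the least-significant byte at the lowest address.
Reassemble most-significant byte first: 75 36 8D A9 2E 7C ED 40 → 0x75368DA92E7CED40.

0x75368DA92E7CED40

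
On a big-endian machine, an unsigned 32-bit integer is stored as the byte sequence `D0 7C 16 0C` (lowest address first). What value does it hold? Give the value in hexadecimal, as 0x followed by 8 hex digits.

Big-endian: lowest address holds the most-significant byte.
The bytes are already most-significant first: 0xD07C160C.

0xD07C160C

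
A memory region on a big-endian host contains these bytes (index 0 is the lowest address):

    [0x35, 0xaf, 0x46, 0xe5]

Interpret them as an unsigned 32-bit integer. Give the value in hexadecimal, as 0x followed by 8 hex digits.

0x35AF46E5

Big-endian: lowest address holds the most-significant byte.
The bytes are already most-significant first: 0x35AF46E5.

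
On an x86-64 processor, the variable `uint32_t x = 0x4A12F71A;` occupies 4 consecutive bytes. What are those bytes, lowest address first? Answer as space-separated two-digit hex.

1A F7 12 4A

Split into bytes (most-significant first): 4A 12 F7 1A.
Little-endian: lowest address holds the least-significant byte.
So at ascending addresses the bytes are 1A F7 12 4A.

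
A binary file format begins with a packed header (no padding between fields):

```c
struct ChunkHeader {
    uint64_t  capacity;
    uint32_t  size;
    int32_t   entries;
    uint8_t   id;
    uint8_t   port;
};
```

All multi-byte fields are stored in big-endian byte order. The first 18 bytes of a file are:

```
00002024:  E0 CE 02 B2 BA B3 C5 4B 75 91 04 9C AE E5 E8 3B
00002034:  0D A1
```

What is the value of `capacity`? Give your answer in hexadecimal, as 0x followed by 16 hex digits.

0xE0CE02B2BAB3C54B

`capacity` is the first field, at byte offset 0, occupying 8 bytes.
Bytes at offsets 0..7: E0 CE 02 B2 BA B3 C5 4B.
Big-endian: lowest address holds the most-significant byte.
The bytes are already most-significant first: 0xE0CE02B2BAB3C54B.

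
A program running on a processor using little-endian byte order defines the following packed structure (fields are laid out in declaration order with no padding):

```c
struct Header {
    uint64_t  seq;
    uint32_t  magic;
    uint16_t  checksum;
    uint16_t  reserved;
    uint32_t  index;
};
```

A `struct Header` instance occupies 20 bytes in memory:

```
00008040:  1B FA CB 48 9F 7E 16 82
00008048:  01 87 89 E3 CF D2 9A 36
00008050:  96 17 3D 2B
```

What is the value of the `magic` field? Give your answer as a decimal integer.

3817441025

`magic` follows `seq` (8 bytes), so it starts at byte offset 8 and occupies 4 bytes.
Bytes at offsets 8..11: 01 87 89 E3.
Little-endian stores the least-significant byte at the lowest address.
Reassemble most-significant byte first: E3 89 87 01 → 0xE3898701.
0xE3898701 = 3817441025.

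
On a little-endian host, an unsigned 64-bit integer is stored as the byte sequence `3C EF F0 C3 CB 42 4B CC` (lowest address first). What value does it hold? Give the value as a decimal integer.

Little-endian: lowest address holds the least-significant byte.
Reassemble most-significant byte first: CC 4B 42 CB C3 F0 EF 3C → 0xCC4B42CBC3F0EF3C.
0xCC4B42CBC3F0EF3C = 14720933249923739452.

14720933249923739452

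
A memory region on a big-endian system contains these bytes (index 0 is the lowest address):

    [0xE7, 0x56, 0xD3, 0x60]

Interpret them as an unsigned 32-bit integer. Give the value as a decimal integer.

In big-endian order the high byte comes first in memory.
The bytes are already most-significant first: 0xE756D360.
0xE756D360 = 3881227104.

3881227104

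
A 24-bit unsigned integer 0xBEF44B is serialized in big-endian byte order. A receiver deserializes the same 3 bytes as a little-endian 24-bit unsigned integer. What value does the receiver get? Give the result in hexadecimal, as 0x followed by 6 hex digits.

0x4BF4BE

Stored big-endian, the bytes at ascending addresses are BE F4 4B.
Read back as little-endian, the first byte is least significant, giving 0x4BF4BE.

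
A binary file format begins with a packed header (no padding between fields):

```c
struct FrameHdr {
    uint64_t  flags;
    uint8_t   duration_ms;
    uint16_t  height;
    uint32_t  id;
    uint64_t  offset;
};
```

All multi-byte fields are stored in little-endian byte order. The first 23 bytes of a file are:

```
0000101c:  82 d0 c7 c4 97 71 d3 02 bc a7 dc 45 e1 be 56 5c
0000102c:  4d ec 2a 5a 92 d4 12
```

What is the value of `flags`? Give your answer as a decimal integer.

`flags` is the first field, at byte offset 0, occupying 8 bytes.
Bytes at offsets 0..7: 82 D0 C7 C4 97 71 D3 02.
Little-endian: lowest address holds the least-significant byte.
Reassemble most-significant byte first: 02 D3 71 97 C4 C7 D0 82 → 0x02D37197C4C7D082.
0x02D37197C4C7D082 = 203631304817234050.

203631304817234050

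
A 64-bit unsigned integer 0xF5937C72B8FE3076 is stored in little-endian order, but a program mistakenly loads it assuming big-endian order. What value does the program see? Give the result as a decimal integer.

8516586963505812469

Stored little-endian, the bytes at ascending addresses are 76 30 FE B8 72 7C 93 F5.
Read back as big-endian, the last byte is least significant, giving 0x7630FEB8727C93F5.
0x7630FEB8727C93F5 = 8516586963505812469.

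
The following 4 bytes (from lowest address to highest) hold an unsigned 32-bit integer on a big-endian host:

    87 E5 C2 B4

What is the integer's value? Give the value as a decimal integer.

Big-endian stores the most-significant byte at the lowest address.
The bytes are already most-significant first: 0x87E5C2B4.
0x87E5C2B4 = 2279981748.

2279981748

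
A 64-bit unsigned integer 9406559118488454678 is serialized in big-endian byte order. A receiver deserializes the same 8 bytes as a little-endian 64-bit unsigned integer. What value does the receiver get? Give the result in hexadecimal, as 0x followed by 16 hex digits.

0x16463720AECF8A82

9406559118488454678 in 64-bit hexadecimal is 0x828ACFAE20374616.
Stored big-endian, the bytes at ascending addresses are 82 8A CF AE 20 37 46 16.
Read back as little-endian, the first byte is least significant, giving 0x16463720AECF8A82.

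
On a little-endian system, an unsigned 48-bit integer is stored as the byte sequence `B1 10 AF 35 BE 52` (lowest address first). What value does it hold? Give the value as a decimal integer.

Little-endian: lowest address holds the least-significant byte.
Reassemble most-significant byte first: 52 BE 35 AF 10 B1 → 0x52BE35AF10B1.
0x52BE35AF10B1 = 90976897929393.

90976897929393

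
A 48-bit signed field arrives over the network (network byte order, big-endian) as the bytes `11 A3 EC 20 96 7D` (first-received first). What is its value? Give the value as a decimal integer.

In big-endian order the high byte comes first in memory.
The bytes are already most-significant first: 0x11A3EC20967D.
0x11A3EC20967D = 19395738900093.

19395738900093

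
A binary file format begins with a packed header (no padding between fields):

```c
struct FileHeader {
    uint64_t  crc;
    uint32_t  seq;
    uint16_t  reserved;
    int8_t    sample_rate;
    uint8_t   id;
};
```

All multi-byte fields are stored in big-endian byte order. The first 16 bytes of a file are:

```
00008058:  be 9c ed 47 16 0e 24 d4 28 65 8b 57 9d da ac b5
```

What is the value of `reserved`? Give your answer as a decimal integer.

40410

`reserved` follows `crc` (8 B), `seq` (4 B), so it starts at offset 8 + 4 = 12 and occupies 2 bytes.
Bytes at offsets 12..13: 9D DA.
Big-endian stores the most-significant byte at the lowest address.
The bytes are already most-significant first: 0x9DDA.
0x9DDA = 40410.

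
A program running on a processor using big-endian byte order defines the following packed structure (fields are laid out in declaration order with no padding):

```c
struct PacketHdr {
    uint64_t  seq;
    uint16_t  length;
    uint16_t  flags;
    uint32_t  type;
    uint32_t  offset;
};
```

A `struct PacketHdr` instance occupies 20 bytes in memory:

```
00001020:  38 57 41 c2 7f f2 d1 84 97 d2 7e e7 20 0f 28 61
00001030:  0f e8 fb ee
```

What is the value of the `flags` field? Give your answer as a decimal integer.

`flags` follows `seq` (8 B), `length` (2 B), so it starts at offset 8 + 2 = 10 and occupies 2 bytes.
Bytes at offsets 10..11: 7E E7.
Big-endian stores the most-significant byte at the lowest address.
The bytes are already most-significant first: 0x7EE7.
0x7EE7 = 32487.

32487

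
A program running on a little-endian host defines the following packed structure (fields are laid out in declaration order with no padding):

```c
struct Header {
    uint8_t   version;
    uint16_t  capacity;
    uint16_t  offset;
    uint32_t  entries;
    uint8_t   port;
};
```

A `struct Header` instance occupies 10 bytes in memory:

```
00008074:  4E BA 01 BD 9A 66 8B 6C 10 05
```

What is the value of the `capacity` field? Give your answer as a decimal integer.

442

`capacity` follows `version` (1 byte), so it starts at byte offset 1 and occupies 2 bytes.
Bytes at offsets 1..2: BA 01.
Little-endian stores the least-significant byte at the lowest address.
Reassemble most-significant byte first: 01 BA → 0x01BA.
0x01BA = 442.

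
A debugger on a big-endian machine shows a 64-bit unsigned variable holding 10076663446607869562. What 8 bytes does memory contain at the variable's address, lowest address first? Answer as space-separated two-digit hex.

8B D7 80 04 28 39 B6 7A

10076663446607869562 in hexadecimal, padded to 64 bits, is 0x8BD780042839B67A.
Split into bytes (most-significant first): 8B D7 80 04 28 39 B6 7A.
Big-endian: lowest address holds the most-significant byte.
So the memory order matches the most-significant-first order: 8B D7 80 04 28 39 B6 7A.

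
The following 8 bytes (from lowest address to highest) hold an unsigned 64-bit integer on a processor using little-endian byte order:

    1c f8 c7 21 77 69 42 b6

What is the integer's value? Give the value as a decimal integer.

Little-endian stores the least-significant byte at the lowest address.
Reassemble most-significant byte first: B6 42 69 77 21 C7 F8 1C → 0xB642697721C7F81C.
0xB642697721C7F81C = 13133175423754565660.

13133175423754565660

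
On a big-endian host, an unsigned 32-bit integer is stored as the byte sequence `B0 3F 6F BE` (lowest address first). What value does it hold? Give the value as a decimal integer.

2956947390

Big-endian stores the most-significant byte at the lowest address.
The bytes are already most-significant first: 0xB03F6FBE.
0xB03F6FBE = 2956947390.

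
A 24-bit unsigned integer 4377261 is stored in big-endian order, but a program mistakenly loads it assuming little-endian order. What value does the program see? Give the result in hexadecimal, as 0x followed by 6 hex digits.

4377261 in 24-bit hexadecimal is 0x42CAAD.
Stored big-endian, the bytes at ascending addresses are 42 CA AD.
Read back as little-endian, the first byte is least significant, giving 0xADCA42.

0xADCA42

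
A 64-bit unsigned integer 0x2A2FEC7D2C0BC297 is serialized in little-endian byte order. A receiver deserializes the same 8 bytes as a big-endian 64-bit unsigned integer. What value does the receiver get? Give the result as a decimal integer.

10935315130928082730

Stored little-endian, the bytes at ascending addresses are 97 C2 0B 2C 7D EC 2F 2A.
Read back as big-endian, the last byte is least significant, giving 0x97C20B2C7DEC2F2A.
0x97C20B2C7DEC2F2A = 10935315130928082730.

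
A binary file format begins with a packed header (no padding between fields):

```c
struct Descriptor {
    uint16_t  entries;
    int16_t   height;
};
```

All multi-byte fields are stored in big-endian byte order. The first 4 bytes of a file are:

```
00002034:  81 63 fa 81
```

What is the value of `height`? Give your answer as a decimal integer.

-1407

`height` follows `entries` (2 bytes), so it starts at byte offset 2 and occupies 2 bytes.
Bytes at offsets 2..3: FA 81.
Big-endian stores the most-significant byte at the lowest address.
The bytes are already most-significant first: 0xFA81.
Top bit is set, so as a signed 16-bit value this is 0xFA81 − 2^16 = -1407.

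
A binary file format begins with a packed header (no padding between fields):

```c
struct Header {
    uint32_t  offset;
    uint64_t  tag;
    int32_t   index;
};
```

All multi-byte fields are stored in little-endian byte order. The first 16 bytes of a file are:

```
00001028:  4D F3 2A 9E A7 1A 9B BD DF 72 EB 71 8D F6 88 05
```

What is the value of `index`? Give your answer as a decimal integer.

`index` follows `offset` (4 B), `tag` (8 B), so it starts at offset 4 + 8 = 12 and occupies 4 bytes.
Bytes at offsets 12..15: 8D F6 88 05.
Little-endian: lowest address holds the least-significant byte.
Reassemble most-significant byte first: 05 88 F6 8D → 0x0588F68D.
0x0588F68D = 92862093.

92862093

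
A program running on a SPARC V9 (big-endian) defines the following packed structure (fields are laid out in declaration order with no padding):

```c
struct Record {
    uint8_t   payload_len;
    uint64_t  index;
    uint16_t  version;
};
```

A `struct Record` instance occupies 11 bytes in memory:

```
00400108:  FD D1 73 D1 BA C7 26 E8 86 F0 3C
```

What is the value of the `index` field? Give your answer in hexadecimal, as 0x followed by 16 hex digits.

`index` follows `payload_len` (1 byte), so it starts at byte offset 1 and occupies 8 bytes.
Bytes at offsets 1..8: D1 73 D1 BA C7 26 E8 86.
In big-endian order the high byte comes first in memory.
The bytes are already most-significant first: 0xD173D1BAC726E886.

0xD173D1BAC726E886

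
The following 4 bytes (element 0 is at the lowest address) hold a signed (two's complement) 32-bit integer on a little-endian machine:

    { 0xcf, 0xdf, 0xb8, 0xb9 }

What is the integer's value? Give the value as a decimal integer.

Little-endian: lowest address holds the least-significant byte.
Reassemble most-significant byte first: B9 B8 DF CF → 0xB9B8DFCF.
Top bit is set, so as a signed 32-bit value this is 0xB9B8DFCF − 2^32 = -1179066417.

-1179066417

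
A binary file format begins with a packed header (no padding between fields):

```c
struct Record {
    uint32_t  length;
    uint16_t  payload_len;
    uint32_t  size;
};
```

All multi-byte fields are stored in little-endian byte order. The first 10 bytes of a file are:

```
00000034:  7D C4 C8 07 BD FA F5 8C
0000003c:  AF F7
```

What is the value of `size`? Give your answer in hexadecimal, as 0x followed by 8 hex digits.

0xF7AF8CF5

`size` follows `length` (4 B), `payload_len` (2 B), so it starts at offset 4 + 2 = 6 and occupies 4 bytes.
Bytes at offsets 6..9: F5 8C AF F7.
Little-endian stores the least-significant byte at the lowest address.
Reassemble most-significant byte first: F7 AF 8C F5 → 0xF7AF8CF5.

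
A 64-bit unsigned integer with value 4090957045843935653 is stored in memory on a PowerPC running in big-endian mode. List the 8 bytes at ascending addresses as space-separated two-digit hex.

4090957045843935653 in hexadecimal, padded to 64 bits, is 0x38C5FFC224E8C1A5.
Split into bytes (most-significant first): 38 C5 FF C2 24 E8 C1 A5.
In big-endian order the high byte comes first in memory.
So the memory order matches the most-significant-first order: 38 C5 FF C2 24 E8 C1 A5.

38 C5 FF C2 24 E8 C1 A5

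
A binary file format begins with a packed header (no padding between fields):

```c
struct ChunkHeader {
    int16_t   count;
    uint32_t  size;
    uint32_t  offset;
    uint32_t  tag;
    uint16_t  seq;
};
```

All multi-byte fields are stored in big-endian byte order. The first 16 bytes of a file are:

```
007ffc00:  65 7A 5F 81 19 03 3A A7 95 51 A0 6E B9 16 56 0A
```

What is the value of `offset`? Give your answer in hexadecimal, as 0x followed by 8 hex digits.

0x3AA79551

`offset` follows `count` (2 B), `size` (4 B), so it starts at offset 2 + 4 = 6 and occupies 4 bytes.
Bytes at offsets 6..9: 3A A7 95 51.
In big-endian order the high byte comes first in memory.
The bytes are already most-significant first: 0x3AA79551.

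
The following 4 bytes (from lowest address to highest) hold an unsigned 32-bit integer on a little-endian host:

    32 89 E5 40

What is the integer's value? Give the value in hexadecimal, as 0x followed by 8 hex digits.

0x40E58932

Little-endian: lowest address holds the least-significant byte.
Reassemble most-significant byte first: 40 E5 89 32 → 0x40E58932.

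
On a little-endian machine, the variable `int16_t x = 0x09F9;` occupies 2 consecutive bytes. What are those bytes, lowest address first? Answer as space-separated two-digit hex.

Split into bytes (most-significant first): 09 F9.
Little-endian stores the least-significant byte at the lowest address.
So at ascending addresses the bytes are F9 09.

F9 09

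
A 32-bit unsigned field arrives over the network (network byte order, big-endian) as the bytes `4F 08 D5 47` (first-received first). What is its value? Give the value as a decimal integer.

In big-endian order the high byte comes first in memory.
The bytes are already most-significant first: 0x4F08D547.
0x4F08D547 = 1325978951.

1325978951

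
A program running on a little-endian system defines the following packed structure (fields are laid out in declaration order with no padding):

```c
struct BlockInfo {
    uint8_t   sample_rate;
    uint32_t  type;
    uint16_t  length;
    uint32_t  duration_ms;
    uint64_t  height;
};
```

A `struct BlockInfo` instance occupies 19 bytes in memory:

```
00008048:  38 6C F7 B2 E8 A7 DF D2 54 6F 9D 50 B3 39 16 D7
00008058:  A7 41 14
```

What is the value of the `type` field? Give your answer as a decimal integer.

3904042860

`type` follows `sample_rate` (1 byte), so it starts at byte offset 1 and occupies 4 bytes.
Bytes at offsets 1..4: 6C F7 B2 E8.
Little-endian stores the least-significant byte at the lowest address.
Reassemble most-significant byte first: E8 B2 F7 6C → 0xE8B2F76C.
0xE8B2F76C = 3904042860.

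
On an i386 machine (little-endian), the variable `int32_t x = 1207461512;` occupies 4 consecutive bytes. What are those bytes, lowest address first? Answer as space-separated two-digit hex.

1207461512 in hexadecimal, padded to 32 bits, is 0x47F86688.
Split into bytes (most-significant first): 47 F8 66 88.
Little-endian stores the least-significant byte at the lowest address.
So at ascending addresses the bytes are 88 66 F8 47.

88 66 F8 47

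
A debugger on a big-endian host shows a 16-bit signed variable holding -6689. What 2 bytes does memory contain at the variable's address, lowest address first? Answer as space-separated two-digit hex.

E5 DF

Two's complement of -6689 in 16 bits: 6689 = 0x1A21; invert → 0xE5DE; add 1 → 0xE5DF.
Split into bytes (most-significant first): E5 DF.
Big-endian: lowest address holds the most-significant byte.
So the memory order matches the most-significant-first order: E5 DF.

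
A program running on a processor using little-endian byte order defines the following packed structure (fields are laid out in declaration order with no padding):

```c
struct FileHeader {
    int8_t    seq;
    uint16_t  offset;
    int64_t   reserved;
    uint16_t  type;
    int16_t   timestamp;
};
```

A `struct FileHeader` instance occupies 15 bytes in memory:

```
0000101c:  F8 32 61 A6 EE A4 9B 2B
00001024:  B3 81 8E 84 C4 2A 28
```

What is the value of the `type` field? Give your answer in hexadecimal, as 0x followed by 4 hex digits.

0xC484

`type` follows `seq` (1 B), `offset` (2 B), `reserved` (8 B), so it starts at offset 1 + 2 + 8 = 11 and occupies 2 bytes.
Bytes at offsets 11..12: 84 C4.
Little-endian stores the least-significant byte at the lowest address.
Reassemble most-significant byte first: C4 84 → 0xC484.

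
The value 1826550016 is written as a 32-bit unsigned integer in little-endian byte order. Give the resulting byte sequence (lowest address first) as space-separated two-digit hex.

00 F1 DE 6C

1826550016 in hexadecimal, padded to 32 bits, is 0x6CDEF100.
Split into bytes (most-significant first): 6C DE F1 00.
In little-endian order the low byte comes first in memory.
So at ascending addresses the bytes are 00 F1 DE 6C.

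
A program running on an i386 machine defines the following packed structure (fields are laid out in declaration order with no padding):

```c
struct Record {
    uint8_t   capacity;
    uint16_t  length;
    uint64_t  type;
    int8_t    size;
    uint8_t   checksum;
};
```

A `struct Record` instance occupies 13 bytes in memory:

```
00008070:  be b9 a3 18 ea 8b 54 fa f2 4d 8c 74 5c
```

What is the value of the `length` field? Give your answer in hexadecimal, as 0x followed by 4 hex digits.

0xA3B9

`length` follows `capacity` (1 byte), so it starts at byte offset 1 and occupies 2 bytes.
Bytes at offsets 1..2: B9 A3.
In little-endian order the low byte comes first in memory.
Reassemble most-significant byte first: A3 B9 → 0xA3B9.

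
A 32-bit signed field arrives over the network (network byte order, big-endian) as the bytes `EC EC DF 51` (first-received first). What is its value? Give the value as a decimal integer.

In big-endian order the high byte comes first in memory.
The bytes are already most-significant first: 0xECECDF51.
Top bit is set, so as a signed 32-bit value this is 0xECECDF51 − 2^32 = -320020655.

-320020655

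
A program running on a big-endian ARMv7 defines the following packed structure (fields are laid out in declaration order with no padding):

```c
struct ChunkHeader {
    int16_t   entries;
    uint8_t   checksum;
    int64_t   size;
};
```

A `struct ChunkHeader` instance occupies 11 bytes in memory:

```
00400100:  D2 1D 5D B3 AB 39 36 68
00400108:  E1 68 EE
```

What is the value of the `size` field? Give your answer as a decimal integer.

-5500239614052308754

`size` follows `entries` (2 B), `checksum` (1 B), so it starts at offset 2 + 1 = 3 and occupies 8 bytes.
Bytes at offsets 3..10: B3 AB 39 36 68 E1 68 EE.
In big-endian order the high byte comes first in memory.
The bytes are already most-significant first: 0xB3AB393668E168EE.
Top bit is set, so as a signed 64-bit value this is 0xB3AB393668E168EE − 2^64 = -5500239614052308754.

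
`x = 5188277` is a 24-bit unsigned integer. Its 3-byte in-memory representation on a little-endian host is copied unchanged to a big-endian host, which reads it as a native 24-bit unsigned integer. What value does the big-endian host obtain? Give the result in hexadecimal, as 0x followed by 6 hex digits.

5188277 in 24-bit hexadecimal is 0x4F2AB5.
Stored little-endian, the bytes at ascending addresses are B5 2A 4F.
Read back as big-endian, the last byte is least significant, giving 0xB52A4F.

0xB52A4F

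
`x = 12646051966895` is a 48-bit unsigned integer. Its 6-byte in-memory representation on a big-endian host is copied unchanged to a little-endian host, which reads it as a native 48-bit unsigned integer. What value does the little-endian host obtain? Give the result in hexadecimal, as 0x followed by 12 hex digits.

0xAF6F6F63800B

12646051966895 in 48-bit hexadecimal is 0x0B80636F6FAF.
Stored big-endian, the bytes at ascending addresses are 0B 80 63 6F 6F AF.
Read back as little-endian, the first byte is least significant, giving 0xAF6F6F63800B.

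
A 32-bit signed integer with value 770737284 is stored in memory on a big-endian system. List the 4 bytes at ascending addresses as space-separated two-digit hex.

2D F0 84 84

770737284 in hexadecimal, padded to 32 bits, is 0x2DF08484.
Split into bytes (most-significant first): 2D F0 84 84.
Big-endian: lowest address holds the most-significant byte.
So the memory order matches the most-significant-first order: 2D F0 84 84.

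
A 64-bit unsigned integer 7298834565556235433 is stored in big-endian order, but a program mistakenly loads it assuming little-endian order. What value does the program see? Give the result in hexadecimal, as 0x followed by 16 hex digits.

7298834565556235433 in 64-bit hexadecimal is 0x654AAB5DD2526CA9.
Stored big-endian, the bytes at ascending addresses are 65 4A AB 5D D2 52 6C A9.
Read back as little-endian, the first byte is least significant, giving 0xA96C52D25DAB4A65.

0xA96C52D25DAB4A65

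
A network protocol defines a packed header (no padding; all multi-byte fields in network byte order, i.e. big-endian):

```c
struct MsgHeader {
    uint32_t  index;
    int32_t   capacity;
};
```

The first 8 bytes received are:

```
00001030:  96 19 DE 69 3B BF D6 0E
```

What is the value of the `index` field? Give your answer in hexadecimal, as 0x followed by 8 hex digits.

0x9619DE69

`index` is the first field, at byte offset 0, occupying 4 bytes.
Bytes at offsets 0..3: 96 19 DE 69.
Big-endian: lowest address holds the most-significant byte.
The bytes are already most-significant first: 0x9619DE69.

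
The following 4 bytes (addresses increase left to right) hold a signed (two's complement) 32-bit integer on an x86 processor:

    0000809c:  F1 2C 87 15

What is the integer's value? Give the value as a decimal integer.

361180401

In little-endian order the low byte comes first in memory.
Reassemble most-significant byte first: 15 87 2C F1 → 0x15872CF1.
0x15872CF1 = 361180401.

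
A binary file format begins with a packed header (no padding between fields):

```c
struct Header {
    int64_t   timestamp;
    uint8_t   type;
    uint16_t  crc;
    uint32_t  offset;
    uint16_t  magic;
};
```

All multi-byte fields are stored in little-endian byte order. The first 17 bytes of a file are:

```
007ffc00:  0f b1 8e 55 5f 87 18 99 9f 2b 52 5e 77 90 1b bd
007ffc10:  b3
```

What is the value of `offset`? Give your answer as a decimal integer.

462452574

`offset` follows `timestamp` (8 B), `type` (1 B), `crc` (2 B), so it starts at offset 8 + 1 + 2 = 11 and occupies 4 bytes.
Bytes at offsets 11..14: 5E 77 90 1B.
Little-endian stores the least-significant byte at the lowest address.
Reassemble most-significant byte first: 1B 90 77 5E → 0x1B90775E.
0x1B90775E = 462452574.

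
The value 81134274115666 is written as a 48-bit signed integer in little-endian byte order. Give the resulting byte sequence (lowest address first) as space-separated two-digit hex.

52 78 96 8B CA 49

81134274115666 in hexadecimal, padded to 48 bits, is 0x49CA8B967852.
Split into bytes (most-significant first): 49 CA 8B 96 78 52.
In little-endian order the low byte comes first in memory.
So at ascending addresses the bytes are 52 78 96 8B CA 49.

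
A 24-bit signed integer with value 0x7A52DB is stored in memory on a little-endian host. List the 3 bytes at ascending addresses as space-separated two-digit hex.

DB 52 7A

Split into bytes (most-significant first): 7A 52 DB.
Little-endian stores the least-significant byte at the lowest address.
So at ascending addresses the bytes are DB 52 7A.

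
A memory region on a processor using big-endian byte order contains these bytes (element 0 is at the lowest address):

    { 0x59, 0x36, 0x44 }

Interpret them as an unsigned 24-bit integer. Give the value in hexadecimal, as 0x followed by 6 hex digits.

0x593644

In big-endian order the high byte comes first in memory.
The bytes are already most-significant first: 0x593644.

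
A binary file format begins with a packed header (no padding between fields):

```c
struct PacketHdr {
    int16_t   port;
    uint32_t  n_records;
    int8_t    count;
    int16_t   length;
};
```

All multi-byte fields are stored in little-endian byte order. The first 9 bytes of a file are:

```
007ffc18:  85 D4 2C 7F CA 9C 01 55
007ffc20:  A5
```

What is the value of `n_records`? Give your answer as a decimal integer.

`n_records` follows `port` (2 bytes), so it starts at byte offset 2 and occupies 4 bytes.
Bytes at offsets 2..5: 2C 7F CA 9C.
Little-endian stores the least-significant byte at the lowest address.
Reassemble most-significant byte first: 9C CA 7F 2C → 0x9CCA7F2C.
0x9CCA7F2C = 2630516524.

2630516524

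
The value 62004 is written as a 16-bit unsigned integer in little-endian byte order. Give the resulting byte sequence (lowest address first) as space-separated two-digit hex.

34 F2

62004 in hexadecimal, padded to 16 bits, is 0xF234.
Split into bytes (most-significant first): F2 34.
In little-endian order the low byte comes first in memory.
So at ascending addresses the bytes are 34 F2.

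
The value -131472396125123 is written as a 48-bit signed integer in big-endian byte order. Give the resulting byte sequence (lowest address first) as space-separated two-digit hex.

88 6D 32 87 FC 3D

Two's complement of -131472396125123 in 48 bits: 131472396125123 = 0x7792CD7803C3; invert → 0x886D3287FC3C; add 1 → 0x886D3287FC3D.
Split into bytes (most-significant first): 88 6D 32 87 FC 3D.
Big-endian: lowest address holds the most-significant byte.
So the memory order matches the most-significant-first order: 88 6D 32 87 FC 3D.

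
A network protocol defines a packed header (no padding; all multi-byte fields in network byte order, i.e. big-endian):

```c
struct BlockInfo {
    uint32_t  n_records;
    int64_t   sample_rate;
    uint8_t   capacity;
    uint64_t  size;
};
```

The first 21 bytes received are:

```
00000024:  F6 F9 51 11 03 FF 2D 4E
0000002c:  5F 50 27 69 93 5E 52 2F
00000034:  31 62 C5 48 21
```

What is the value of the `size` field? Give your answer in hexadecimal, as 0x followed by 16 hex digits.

`size` follows `n_records` (4 B), `sample_rate` (8 B), `capacity` (1 B), so it starts at offset 4 + 8 + 1 = 13 and occupies 8 bytes.
Bytes at offsets 13..20: 5E 52 2F 31 62 C5 48 21.
Big-endian: lowest address holds the most-significant byte.
The bytes are already most-significant first: 0x5E522F3162C54821.

0x5E522F3162C54821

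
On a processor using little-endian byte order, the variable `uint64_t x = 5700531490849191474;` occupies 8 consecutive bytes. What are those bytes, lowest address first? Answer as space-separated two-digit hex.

5700531490849191474 in hexadecimal, padded to 64 bits, is 0x4F1C5B302EFE7632.
Split into bytes (most-significant first): 4F 1C 5B 30 2E FE 76 32.
Little-endian: lowest address holds the least-significant byte.
So at ascending addresses the bytes are 32 76 FE 2E 30 5B 1C 4F.

32 76 FE 2E 30 5B 1C 4F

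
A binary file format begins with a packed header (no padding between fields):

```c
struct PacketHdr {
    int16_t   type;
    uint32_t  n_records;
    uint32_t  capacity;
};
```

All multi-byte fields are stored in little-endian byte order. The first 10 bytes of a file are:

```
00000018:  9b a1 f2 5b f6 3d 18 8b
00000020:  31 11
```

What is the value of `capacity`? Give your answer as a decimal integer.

`capacity` follows `type` (2 B), `n_records` (4 B), so it starts at offset 2 + 4 = 6 and occupies 4 bytes.
Bytes at offsets 6..9: 18 8B 31 11.
In little-endian order the low byte comes first in memory.
Reassemble most-significant byte first: 11 31 8B 18 → 0x11318B18.
0x11318B18 = 288459544.

288459544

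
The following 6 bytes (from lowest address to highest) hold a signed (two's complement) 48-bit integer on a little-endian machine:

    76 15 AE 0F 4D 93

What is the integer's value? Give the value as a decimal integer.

-119515791878794

Little-endian stores the least-significant byte at the lowest address.
Reassemble most-significant byte first: 93 4D 0F AE 15 76 → 0x934D0FAE1576.
Top bit is set, so as a signed 48-bit value this is 0x934D0FAE1576 − 2^48 = -119515791878794.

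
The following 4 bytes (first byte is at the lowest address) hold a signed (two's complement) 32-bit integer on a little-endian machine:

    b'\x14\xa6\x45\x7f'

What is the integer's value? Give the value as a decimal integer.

2135270932

Little-endian: lowest address holds the least-significant byte.
Reassemble most-significant byte first: 7F 45 A6 14 → 0x7F45A614.
0x7F45A614 = 2135270932.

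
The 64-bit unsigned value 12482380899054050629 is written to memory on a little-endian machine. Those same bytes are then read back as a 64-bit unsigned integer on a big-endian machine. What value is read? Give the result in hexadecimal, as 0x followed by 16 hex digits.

12482380899054050629 in 64-bit hexadecimal is 0xAD3A534B0F3CDD45.
Stored little-endian, the bytes at ascending addresses are 45 DD 3C 0F 4B 53 3A AD.
Read back as big-endian, the last byte is least significant, giving 0x45DD3C0F4B533AAD.

0x45DD3C0F4B533AAD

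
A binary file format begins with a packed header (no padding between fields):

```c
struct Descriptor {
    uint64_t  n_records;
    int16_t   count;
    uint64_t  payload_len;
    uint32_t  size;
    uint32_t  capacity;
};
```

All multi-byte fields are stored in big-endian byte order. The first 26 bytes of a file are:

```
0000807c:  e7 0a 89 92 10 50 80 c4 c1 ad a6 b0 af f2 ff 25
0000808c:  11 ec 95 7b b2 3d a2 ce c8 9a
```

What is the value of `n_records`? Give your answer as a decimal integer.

`n_records` is the first field, at byte offset 0, occupying 8 bytes.
Bytes at offsets 0..7: E7 0A 89 92 10 50 80 C4.
Big-endian stores the most-significant byte at the lowest address.
The bytes are already most-significant first: 0xE70A8992105080C4.
0xE70A8992105080C4 = 16648270232960401604.

16648270232960401604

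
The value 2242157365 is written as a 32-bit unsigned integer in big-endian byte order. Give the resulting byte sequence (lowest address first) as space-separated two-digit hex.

85 A4 9B 35

2242157365 in hexadecimal, padded to 32 bits, is 0x85A49B35.
Split into bytes (most-significant first): 85 A4 9B 35.
Big-endian stores the most-significant byte at the lowest address.
So the memory order matches the most-significant-first order: 85 A4 9B 35.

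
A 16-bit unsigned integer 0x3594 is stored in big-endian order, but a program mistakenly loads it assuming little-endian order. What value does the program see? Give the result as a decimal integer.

Stored big-endian, the bytes at ascending addresses are 35 94.
Read back as little-endian, the first byte is least significant, giving 0x9435.
0x9435 = 37941.

37941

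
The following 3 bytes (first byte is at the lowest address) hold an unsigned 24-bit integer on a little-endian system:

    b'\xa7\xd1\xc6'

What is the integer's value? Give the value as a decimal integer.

13029799

In little-endian order the low byte comes first in memory.
Reassemble most-significant byte first: C6 D1 A7 → 0xC6D1A7.
0xC6D1A7 = 13029799.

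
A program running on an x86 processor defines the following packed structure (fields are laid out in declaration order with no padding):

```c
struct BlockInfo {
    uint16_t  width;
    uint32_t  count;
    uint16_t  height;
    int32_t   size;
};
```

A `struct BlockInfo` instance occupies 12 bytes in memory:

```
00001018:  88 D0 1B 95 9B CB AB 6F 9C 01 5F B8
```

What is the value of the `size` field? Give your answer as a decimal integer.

`size` follows `width` (2 B), `count` (4 B), `height` (2 B), so it starts at offset 2 + 4 + 2 = 8 and occupies 4 bytes.
Bytes at offsets 8..11: 9C 01 5F B8.
Little-endian stores the least-significant byte at the lowest address.
Reassemble most-significant byte first: B8 5F 01 9C → 0xB85F019C.
Top bit is set, so as a signed 32-bit value this is 0xB85F019C − 2^32 = -1201733220.

-1201733220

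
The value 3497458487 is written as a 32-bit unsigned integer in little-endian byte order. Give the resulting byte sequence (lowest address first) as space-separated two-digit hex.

3497458487 in hexadecimal, padded to 32 bits, is 0xD076FB37.
Split into bytes (most-significant first): D0 76 FB 37.
In little-endian order the low byte comes first in memory.
So at ascending addresses the bytes are 37 FB 76 D0.

37 FB 76 D0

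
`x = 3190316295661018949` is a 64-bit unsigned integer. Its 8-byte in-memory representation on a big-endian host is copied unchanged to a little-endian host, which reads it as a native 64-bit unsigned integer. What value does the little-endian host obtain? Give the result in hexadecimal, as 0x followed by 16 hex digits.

3190316295661018949 in 64-bit hexadecimal is 0x2C4647C49403DF45.
Stored big-endian, the bytes at ascending addresses are 2C 46 47 C4 94 03 DF 45.
Read back as little-endian, the first byte is least significant, giving 0x45DF0394C447462C.

0x45DF0394C447462C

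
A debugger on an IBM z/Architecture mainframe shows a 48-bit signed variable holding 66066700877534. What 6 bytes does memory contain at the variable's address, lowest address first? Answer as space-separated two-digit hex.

3C 16 5A 3C BE DE

66066700877534 in hexadecimal, padded to 48 bits, is 0x3C165A3CBEDE.
Split into bytes (most-significant first): 3C 16 5A 3C BE DE.
Big-endian: lowest address holds the most-significant byte.
So the memory order matches the most-significant-first order: 3C 16 5A 3C BE DE.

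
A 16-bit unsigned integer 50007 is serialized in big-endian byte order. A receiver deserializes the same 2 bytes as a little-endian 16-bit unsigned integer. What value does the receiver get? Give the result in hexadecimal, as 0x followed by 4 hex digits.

0x57C3

50007 in 16-bit hexadecimal is 0xC357.
Stored big-endian, the bytes at ascending addresses are C3 57.
Read back as little-endian, the first byte is least significant, giving 0x57C3.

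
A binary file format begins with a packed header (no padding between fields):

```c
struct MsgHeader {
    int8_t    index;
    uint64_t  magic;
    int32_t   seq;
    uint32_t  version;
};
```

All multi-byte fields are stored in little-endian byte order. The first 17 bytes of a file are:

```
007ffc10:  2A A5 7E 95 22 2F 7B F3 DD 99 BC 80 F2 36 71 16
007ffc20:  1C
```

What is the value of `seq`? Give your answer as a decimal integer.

`seq` follows `index` (1 B), `magic` (8 B), so it starts at offset 1 + 8 = 9 and occupies 4 bytes.
Bytes at offsets 9..12: 99 BC 80 F2.
Little-endian stores the least-significant byte at the lowest address.
Reassemble most-significant byte first: F2 80 BC 99 → 0xF280BC99.
Top bit is set, so as a signed 32-bit value this is 0xF280BC99 − 2^32 = -226444135.

-226444135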